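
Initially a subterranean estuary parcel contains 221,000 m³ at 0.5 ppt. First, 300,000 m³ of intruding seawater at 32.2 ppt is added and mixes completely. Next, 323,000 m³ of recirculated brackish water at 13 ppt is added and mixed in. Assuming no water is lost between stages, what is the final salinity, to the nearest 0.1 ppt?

By conservation of dissolved salt,
Initial salt = 221,000×0.5 = 110,500
After stage 1: salt = 110,500 + 300,000×32.2 = 9,770,500; volume = 521,000 m³; S = 18.753 ppt
After stage 2: salt = 9,770,500 + 323,000×13 = 13,969,500; volume = 844,000 m³
S = 13,969,500 / 844,000 = 16.5515 ppt

16.6 ppt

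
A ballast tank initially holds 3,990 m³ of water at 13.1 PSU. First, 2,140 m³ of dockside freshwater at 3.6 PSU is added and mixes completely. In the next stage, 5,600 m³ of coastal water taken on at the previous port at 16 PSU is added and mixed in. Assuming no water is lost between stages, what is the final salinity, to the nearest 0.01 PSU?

12.75 PSU

Salt balance:
Initial salt = 3,990×13.1 = 52,269
After stage 1: salt = 52,269 + 2,140×3.6 = 59,973; volume = 6,130 m³; S = 9.784 PSU
After stage 2: salt = 59,973 + 5,600×16 = 149,573; volume = 11,730 m³
S = 149,573 / 11,730 = 12.7513 PSU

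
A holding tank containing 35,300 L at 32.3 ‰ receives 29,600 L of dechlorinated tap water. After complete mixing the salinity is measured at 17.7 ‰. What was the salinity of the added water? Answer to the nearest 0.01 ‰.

Salt balance: 35,300×32.3 + 29,600×S = 64,900×17.7
1,140,190 + 29,600·S = 1,148,730
S = (1,148,730 − 1,140,190) / 29,600 = 0.2885 ‰

0.29 ‰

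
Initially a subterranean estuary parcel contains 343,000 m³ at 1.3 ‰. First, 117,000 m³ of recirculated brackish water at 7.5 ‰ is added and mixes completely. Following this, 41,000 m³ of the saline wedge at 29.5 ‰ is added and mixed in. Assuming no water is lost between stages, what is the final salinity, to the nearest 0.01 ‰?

Total salt / total volume:
Initial salt = 343,000×1.3 = 445,900
After stage 1: salt = 445,900 + 117,000×7.5 = 1,323,400; volume = 460,000 m³; S = 2.877 ‰
After stage 2: salt = 1,323,400 + 41,000×29.5 = 2,532,900; volume = 501,000 m³
S = 2,532,900 / 501,000 = 5.0557 ‰

5.06 ‰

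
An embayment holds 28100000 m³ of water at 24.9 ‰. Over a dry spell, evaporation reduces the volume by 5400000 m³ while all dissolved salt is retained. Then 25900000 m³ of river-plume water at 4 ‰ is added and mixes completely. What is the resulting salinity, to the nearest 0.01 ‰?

16.53 ‰

After evaporation: salt = 28,100,000×24.9 = 699,690,000; volume = 28,100,000 − 5,400,000 = 22,700,000 m³
After mixing: salt = 699,690,000 + 25,900,000×4 = 803,290,000; volume = 22,700,000 + 25,900,000 = 48,600,000 m³
S = 803,290,000 / 48,600,000 = 16.5286 ‰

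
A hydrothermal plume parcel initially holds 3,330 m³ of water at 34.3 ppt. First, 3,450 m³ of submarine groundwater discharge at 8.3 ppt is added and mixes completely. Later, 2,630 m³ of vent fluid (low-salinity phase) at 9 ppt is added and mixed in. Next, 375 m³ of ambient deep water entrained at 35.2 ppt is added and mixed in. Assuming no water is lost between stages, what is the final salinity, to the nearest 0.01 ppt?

By conservation of dissolved salt,
Initial salt = 3,330×34.3 = 114,219
After stage 1: salt = 114,219 + 3,450×8.3 = 142,854; volume = 6,780 m³; S = 21.07 ppt
After stage 2: salt = 142,854 + 2,630×9 = 166,524; volume = 9,410 m³; S = 17.696 ppt
After stage 3: salt = 166,524 + 375×35.2 = 179,724; volume = 9,785 m³
S = 179,724 / 9,785 = 18.3673 ppt

18.37 ppt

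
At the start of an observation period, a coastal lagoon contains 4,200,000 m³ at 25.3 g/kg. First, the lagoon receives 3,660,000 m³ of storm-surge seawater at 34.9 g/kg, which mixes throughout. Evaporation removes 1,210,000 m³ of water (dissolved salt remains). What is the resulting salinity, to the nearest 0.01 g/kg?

35.19 g/kg

After mixing: salt = 4,200,000×25.3 + 3,660,000×34.9 = 233,994,000; volume = 7,860,000 m³
After evaporation: salt unchanged = 233,994,000; volume = 7,860,000 − 1,210,000 = 6,650,000 m³
S = 233,994,000 / 6,650,000 = 35.1871 g/kg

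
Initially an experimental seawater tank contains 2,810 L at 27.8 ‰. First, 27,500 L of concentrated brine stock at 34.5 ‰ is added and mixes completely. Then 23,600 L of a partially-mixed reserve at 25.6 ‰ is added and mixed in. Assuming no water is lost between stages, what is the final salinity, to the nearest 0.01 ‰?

30.25 ‰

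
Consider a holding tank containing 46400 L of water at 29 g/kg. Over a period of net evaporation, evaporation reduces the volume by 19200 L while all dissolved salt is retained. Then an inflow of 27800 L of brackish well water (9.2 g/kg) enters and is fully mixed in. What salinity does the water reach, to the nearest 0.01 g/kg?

29.12 g/kg

After evaporation: salt = 46,400×29 = 1,345,600; volume = 46,400 − 19,200 = 27,200 L
After mixing: salt = 1,345,600 + 27,800×9.2 = 1,601,360; volume = 27,200 + 27,800 = 55,000 L
S = 1,601,360 / 55,000 = 29.1156 g/kg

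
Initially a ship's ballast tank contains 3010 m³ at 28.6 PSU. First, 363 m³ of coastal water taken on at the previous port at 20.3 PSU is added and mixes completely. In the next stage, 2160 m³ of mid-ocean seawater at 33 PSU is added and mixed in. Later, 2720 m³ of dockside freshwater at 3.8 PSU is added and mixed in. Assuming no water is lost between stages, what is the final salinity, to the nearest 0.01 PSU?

Total salt / total volume:
Initial salt = 3,010×28.6 = 86,086
After stage 1: salt = 86,086 + 363×20.3 = 93,454.9; volume = 3,373 m³; S = 27.707 PSU
After stage 2: salt = 93,454.9 + 2,160×33 = 164,734.9; volume = 5,533 m³; S = 29.773 PSU
After stage 3: salt = 164,734.9 + 2,720×3.8 = 175,070.9; volume = 8,253 m³
S = 175,070.9 / 8,253 = 21.213 PSU

21.21 PSU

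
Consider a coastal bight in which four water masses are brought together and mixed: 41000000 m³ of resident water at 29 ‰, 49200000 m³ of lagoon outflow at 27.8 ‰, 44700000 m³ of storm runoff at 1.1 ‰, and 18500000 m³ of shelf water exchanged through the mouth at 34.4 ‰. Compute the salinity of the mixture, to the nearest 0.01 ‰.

Conserving salt mass:
salt = 41,000,000×29 + 49,200,000×27.8 + 44,700,000×1.1 + 18,500,000×34.4 = 1,189,000,000 + 1,367,760,000 + 49,170,000 + 636,400,000 = 3,242,330,000
volume = 41,000,000 + 49,200,000 + 44,700,000 + 18,500,000 = 153,400,000 m³
S = 3,242,330,000 / 153,400,000 = 21.1364 ‰

21.14 ‰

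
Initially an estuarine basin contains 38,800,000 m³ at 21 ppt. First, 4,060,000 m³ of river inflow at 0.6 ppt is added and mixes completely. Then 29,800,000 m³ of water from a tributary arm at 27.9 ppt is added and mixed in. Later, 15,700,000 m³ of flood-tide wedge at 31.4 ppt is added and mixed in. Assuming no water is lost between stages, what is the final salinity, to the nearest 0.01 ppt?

Weighted by volume,
Initial salt = 38,800,000×21 = 814,800,000
After stage 1: salt = 814,800,000 + 4,060,000×0.6 = 817,236,000; volume = 42,860,000 m³; S = 19.068 ppt
After stage 2: salt = 817,236,000 + 29,800,000×27.9 = 1,648,656,000; volume = 72,660,000 m³; S = 22.69 ppt
After stage 3: salt = 1,648,656,000 + 15,700,000×31.4 = 2,141,636,000; volume = 88,360,000 m³
S = 2,141,636,000 / 88,360,000 = 24.2376 ppt

24.24 ppt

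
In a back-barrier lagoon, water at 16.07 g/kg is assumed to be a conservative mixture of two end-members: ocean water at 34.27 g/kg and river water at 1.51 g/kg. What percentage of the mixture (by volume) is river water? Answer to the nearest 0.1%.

Let f be the freshwater fraction. Salt balance per unit volume:
f×1.51 + (1−f)×34.27 = 16.07
f = (34.27 − 16.07) / (34.27 − 1.51) = 18.2/32.76 = 0.5556

55.6%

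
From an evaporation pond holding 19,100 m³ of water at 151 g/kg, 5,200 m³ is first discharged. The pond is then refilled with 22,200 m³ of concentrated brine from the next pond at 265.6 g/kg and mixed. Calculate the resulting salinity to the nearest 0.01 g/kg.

221.47 g/kg

Remaining after removal: 13,900 m³ at 151 g/kg (salt = 2,098,900)
After addition: salt = 2,098,900 + 22,200×265.6 = 7,995,220; volume = 36,100 m³
S = 7,995,220 / 36,100 = 221.4742 g/kg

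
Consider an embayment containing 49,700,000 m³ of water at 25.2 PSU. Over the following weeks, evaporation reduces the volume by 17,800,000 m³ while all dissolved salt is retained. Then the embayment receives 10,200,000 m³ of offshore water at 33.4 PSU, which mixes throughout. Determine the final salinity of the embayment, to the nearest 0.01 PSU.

37.84 PSU

After evaporation: salt = 49,700,000×25.2 = 1,252,440,000; volume = 49,700,000 − 17,800,000 = 31,900,000 m³
After mixing: salt = 1,252,440,000 + 10,200,000×33.4 = 1,593,120,000; volume = 31,900,000 + 10,200,000 = 42,100,000 m³
S = 1,593,120,000 / 42,100,000 = 37.8413 PSU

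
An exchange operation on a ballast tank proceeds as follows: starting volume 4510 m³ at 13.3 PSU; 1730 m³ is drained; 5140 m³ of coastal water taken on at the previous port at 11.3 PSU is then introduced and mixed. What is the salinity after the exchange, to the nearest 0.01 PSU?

Remaining after removal: 2,780 m³ at 13.3 PSU (salt = 36,974)
After addition: salt = 36,974 + 5,140×11.3 = 95,056; volume = 7,920 m³
S = 95,056 / 7,920 = 12.002 PSU

12.00 PSU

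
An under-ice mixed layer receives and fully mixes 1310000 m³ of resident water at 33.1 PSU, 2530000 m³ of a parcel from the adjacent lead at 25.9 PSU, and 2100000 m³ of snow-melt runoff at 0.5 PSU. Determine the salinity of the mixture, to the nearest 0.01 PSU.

18.51 PSU

Mass of salt is conserved:
salt = 1,310,000×33.1 + 2,530,000×25.9 + 2,100,000×0.5 = 43,361,000 + 65,527,000 + 1,050,000 = 109,938,000
volume = 1,310,000 + 2,530,000 + 2,100,000 = 5,940,000 m³
S = 109,938,000 / 5,940,000 = 18.5081 PSU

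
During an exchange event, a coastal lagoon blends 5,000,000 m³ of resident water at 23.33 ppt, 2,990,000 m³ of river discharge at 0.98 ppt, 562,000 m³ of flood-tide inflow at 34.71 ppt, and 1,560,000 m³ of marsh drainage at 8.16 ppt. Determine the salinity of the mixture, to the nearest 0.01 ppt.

15.01 ppt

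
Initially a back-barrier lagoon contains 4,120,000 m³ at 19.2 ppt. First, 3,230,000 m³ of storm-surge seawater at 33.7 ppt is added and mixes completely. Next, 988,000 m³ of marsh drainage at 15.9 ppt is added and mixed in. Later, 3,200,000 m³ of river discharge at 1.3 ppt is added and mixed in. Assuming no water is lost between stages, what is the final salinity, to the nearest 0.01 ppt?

18.01 ppt

Mass of salt is conserved:
Initial salt = 4,120,000×19.2 = 79,104,000
After stage 1: salt = 79,104,000 + 3,230,000×33.7 = 187,955,000; volume = 7,350,000 m³; S = 25.572 ppt
After stage 2: salt = 187,955,000 + 988,000×15.9 = 203,664,200; volume = 8,338,000 m³; S = 24.426 ppt
After stage 3: salt = 203,664,200 + 3,200,000×1.3 = 207,824,200; volume = 11,538,000 m³
S = 207,824,200 / 11,538,000 = 18.0122 ppt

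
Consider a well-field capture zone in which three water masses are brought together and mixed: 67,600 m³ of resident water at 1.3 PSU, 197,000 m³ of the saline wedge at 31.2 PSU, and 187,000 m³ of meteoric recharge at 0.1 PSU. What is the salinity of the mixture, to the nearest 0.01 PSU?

Total salt / total volume:
salt = 67,600×1.3 + 197,000×31.2 + 187,000×0.1 = 87,880 + 6,146,400 + 18,700 = 6,252,980
volume = 67,600 + 197,000 + 187,000 = 451,600 m³
S = 6,252,980 / 451,600 = 13.8463 PSU

13.85 PSU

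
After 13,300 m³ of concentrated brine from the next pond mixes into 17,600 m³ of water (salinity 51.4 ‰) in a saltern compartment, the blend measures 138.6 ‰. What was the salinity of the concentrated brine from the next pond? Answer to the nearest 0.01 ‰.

Salt balance: 17,600×51.4 + 13,300×S = 30,900×138.6
904,640 + 13,300·S = 4,282,740
S = (4,282,740 − 904,640) / 13,300 = 253.9925 ‰

253.99 ‰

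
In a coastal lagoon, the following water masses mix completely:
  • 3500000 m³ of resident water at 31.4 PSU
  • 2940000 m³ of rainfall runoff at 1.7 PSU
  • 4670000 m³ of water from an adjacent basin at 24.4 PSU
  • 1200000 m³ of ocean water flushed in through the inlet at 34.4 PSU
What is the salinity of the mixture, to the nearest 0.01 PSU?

21.94 PSU

By conservation of dissolved salt,
salt = 3,500,000×31.4 + 2,940,000×1.7 + 4,670,000×24.4 + 1,200,000×34.4 = 109,900,000 + 4,998,000 + 113,948,000 + 41,280,000 = 270,126,000
volume = 3,500,000 + 2,940,000 + 4,670,000 + 1,200,000 = 12,310,000 m³
S = 270,126,000 / 12,310,000 = 21.9436 PSU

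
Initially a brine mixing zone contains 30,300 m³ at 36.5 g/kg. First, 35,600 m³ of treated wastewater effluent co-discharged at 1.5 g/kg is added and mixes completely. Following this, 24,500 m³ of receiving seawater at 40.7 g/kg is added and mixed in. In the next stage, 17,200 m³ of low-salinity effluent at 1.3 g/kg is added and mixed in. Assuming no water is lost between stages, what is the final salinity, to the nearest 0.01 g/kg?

20.25 g/kg

Salt balance:
Initial salt = 30,300×36.5 = 1,105,950
After stage 1: salt = 1,105,950 + 35,600×1.5 = 1,159,350; volume = 65,900 m³; S = 17.593 g/kg
After stage 2: salt = 1,159,350 + 24,500×40.7 = 2,156,500; volume = 90,400 m³; S = 23.855 g/kg
After stage 3: salt = 2,156,500 + 17,200×1.3 = 2,178,860; volume = 107,600 m³
S = 2,178,860 / 107,600 = 20.2496 g/kg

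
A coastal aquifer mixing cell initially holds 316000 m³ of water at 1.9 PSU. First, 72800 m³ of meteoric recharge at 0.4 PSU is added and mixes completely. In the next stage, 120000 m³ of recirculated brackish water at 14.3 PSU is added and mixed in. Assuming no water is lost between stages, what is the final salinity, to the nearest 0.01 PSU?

4.61 PSU

Mass of salt is conserved:
Initial salt = 316,000×1.9 = 600,400
After stage 1: salt = 600,400 + 72,800×0.4 = 629,520; volume = 388,800 m³; S = 1.619 PSU
After stage 2: salt = 629,520 + 120,000×14.3 = 2,345,520; volume = 508,800 m³
S = 2,345,520 / 508,800 = 4.6099 PSU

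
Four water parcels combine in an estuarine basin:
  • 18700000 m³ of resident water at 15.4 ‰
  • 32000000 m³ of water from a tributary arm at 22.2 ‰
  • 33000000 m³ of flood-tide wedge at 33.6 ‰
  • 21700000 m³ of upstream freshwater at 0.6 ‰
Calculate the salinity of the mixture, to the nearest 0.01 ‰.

20.12 ‰

By conservation of dissolved salt,
salt = 18,700,000×15.4 + 32,000,000×22.2 + 33,000,000×33.6 + 21,700,000×0.6 = 287,980,000 + 710,400,000 + 1,108,800,000 + 13,020,000 = 2,120,200,000
volume = 18,700,000 + 32,000,000 + 33,000,000 + 21,700,000 = 105,400,000 m³
S = 2,120,200,000 / 105,400,000 = 20.1157 ‰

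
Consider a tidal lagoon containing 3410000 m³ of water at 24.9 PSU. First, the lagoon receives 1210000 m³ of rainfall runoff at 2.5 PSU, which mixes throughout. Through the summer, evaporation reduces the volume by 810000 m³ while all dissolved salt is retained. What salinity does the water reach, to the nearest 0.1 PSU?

23.1 PSU

After mixing: salt = 3,410,000×24.9 + 1,210,000×2.5 = 87,934,000; volume = 4,620,000 m³
After evaporation: salt unchanged = 87,934,000; volume = 4,620,000 − 810,000 = 3,810,000 m³
S = 87,934,000 / 3,810,000 = 23.0798 PSU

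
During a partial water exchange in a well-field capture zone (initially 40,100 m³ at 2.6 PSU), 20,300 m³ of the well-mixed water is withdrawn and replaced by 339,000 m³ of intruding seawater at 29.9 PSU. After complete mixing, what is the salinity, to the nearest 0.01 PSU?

28.39 PSU

Remaining after removal: 19,800 m³ at 2.6 PSU (salt = 51,480)
After addition: salt = 51,480 + 339,000×29.9 = 10,187,580; volume = 358,800 m³
S = 10,187,580 / 358,800 = 28.3935 PSU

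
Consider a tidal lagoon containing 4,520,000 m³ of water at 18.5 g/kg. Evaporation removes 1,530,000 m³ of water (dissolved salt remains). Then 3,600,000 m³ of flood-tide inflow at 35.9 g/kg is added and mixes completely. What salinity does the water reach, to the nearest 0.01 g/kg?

After evaporation: salt = 4,520,000×18.5 = 83,620,000; volume = 4,520,000 − 1,530,000 = 2,990,000 m³
After mixing: salt = 83,620,000 + 3,600,000×35.9 = 212,860,000; volume = 2,990,000 + 3,600,000 = 6,590,000 m³
S = 212,860,000 / 6,590,000 = 32.3005 g/kg

32.30 g/kg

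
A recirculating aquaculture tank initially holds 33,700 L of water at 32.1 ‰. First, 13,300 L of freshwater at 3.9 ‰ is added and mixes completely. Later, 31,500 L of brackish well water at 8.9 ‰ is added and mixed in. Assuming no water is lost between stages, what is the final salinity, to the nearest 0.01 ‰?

Conserving salt mass:
Initial salt = 33,700×32.1 = 1,081,770
After stage 1: salt = 1,081,770 + 13,300×3.9 = 1,133,640; volume = 47,000 L; S = 24.12 ‰
After stage 2: salt = 1,133,640 + 31,500×8.9 = 1,413,990; volume = 78,500 L
S = 1,413,990 / 78,500 = 18.0126 ‰

18.01 ‰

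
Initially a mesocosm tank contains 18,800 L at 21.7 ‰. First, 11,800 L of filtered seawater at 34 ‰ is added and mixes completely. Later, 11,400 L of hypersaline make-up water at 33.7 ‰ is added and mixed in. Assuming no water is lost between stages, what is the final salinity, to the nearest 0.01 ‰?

28.41 ‰

Mass of salt is conserved:
Initial salt = 18,800×21.7 = 407,960
After stage 1: salt = 407,960 + 11,800×34 = 809,160; volume = 30,600 L; S = 26.443 ‰
After stage 2: salt = 809,160 + 11,400×33.7 = 1,193,340; volume = 42,000 L
S = 1,193,340 / 42,000 = 28.4129 ‰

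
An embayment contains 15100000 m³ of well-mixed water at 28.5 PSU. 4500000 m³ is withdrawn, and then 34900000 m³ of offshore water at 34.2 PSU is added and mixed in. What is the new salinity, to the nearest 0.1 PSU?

Remaining after removal: 10,600,000 m³ at 28.5 PSU (salt = 302,100,000)
After addition: salt = 302,100,000 + 34,900,000×34.2 = 1,495,680,000; volume = 45,500,000 m³
S = 1,495,680,000 / 45,500,000 = 32.8721 PSU

32.9 PSU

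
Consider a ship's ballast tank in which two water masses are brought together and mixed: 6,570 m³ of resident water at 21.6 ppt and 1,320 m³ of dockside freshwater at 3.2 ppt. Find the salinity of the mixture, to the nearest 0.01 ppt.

Salt balance:
salt = 6,570×21.6 + 1,320×3.2 = 141,912 + 4,224 = 146,136
volume = 6,570 + 1,320 = 7,890 m³
S = 146,136 / 7,890 = 18.5217 ppt

18.52 ppt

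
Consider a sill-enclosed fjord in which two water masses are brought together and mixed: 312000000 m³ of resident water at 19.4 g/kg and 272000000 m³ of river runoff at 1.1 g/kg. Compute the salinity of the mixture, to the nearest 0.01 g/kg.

Weighted by volume,
salt = 312,000,000×19.4 + 272,000,000×1.1 = 6,052,800,000 + 299,200,000 = 6,352,000,000
volume = 312,000,000 + 272,000,000 = 584,000,000 m³
S = 6,352,000,000 / 584,000,000 = 10.8767 g/kg

10.88 g/kg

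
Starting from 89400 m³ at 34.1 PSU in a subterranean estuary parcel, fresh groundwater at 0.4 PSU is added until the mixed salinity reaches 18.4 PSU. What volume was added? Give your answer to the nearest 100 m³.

Salt balance: 89,400×34.1 + V×0.4 = (89,400+V)×18.4
3,048,540 + 0.4V = 1,644,960 + 18.4V
1,403,580 = 18V
V = 77,976.67 m³

78000 m³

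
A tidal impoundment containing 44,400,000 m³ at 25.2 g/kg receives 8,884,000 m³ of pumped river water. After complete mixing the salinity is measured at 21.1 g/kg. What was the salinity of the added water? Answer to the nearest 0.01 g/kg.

0.61 g/kg

Salt balance: 44,400,000×25.2 + 8,884,000×S = 53,284,000×21.1
1,118,880,000 + 8,884,000·S = 1,124,292,400
S = (1,124,292,400 − 1,118,880,000) / 8,884,000 = 0.6092 g/kg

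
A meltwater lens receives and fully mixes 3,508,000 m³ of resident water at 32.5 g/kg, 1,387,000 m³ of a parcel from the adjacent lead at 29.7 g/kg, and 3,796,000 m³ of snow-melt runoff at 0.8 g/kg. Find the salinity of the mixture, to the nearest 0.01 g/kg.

18.21 g/kg

By conservation of dissolved salt,
salt = 3,508,000×32.5 + 1,387,000×29.7 + 3,796,000×0.8 = 114,010,000 + 41,193,900 + 3,036,800 = 158,240,700
volume = 3,508,000 + 1,387,000 + 3,796,000 = 8,691,000 m³
S = 158,240,700 / 8,691,000 = 18.2074 g/kg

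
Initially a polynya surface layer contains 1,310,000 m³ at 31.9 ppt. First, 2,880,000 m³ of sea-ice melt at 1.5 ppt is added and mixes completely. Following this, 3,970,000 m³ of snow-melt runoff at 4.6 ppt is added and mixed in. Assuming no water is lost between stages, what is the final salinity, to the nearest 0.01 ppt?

7.89 ppt

Weighted by volume,
Initial salt = 1,310,000×31.9 = 41,789,000
After stage 1: salt = 41,789,000 + 2,880,000×1.5 = 46,109,000; volume = 4,190,000 m³; S = 11.005 ppt
After stage 2: salt = 46,109,000 + 3,970,000×4.6 = 64,371,000; volume = 8,160,000 m³
S = 64,371,000 / 8,160,000 = 7.8886 ppt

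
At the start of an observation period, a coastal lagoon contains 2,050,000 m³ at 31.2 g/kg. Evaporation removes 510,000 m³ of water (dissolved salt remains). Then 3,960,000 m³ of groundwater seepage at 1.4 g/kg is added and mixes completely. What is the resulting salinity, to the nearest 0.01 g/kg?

12.64 g/kg

After evaporation: salt = 2,050,000×31.2 = 63,960,000; volume = 2,050,000 − 510,000 = 1,540,000 m³
After mixing: salt = 63,960,000 + 3,960,000×1.4 = 69,504,000; volume = 1,540,000 + 3,960,000 = 5,500,000 m³
S = 69,504,000 / 5,500,000 = 12.6371 g/kg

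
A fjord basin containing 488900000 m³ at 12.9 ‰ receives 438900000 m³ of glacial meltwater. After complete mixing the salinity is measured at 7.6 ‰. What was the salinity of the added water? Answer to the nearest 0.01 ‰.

Salt balance: 488,900,000×12.9 + 438,900,000×S = 927,800,000×7.6
6,306,810,000 + 438,900,000·S = 7,051,280,000
S = (7,051,280,000 − 6,306,810,000) / 438,900,000 = 1.6962 ‰

1.70 ‰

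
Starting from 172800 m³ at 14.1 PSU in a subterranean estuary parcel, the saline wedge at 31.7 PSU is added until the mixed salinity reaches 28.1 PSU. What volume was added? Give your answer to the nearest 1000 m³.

672000 m³

Salt balance: 172,800×14.1 + V×31.7 = (172,800+V)×28.1
2,436,480 + 31.7V = 4,855,680 + 28.1V
2,419,200 = 3.6V
V = 672,000 m³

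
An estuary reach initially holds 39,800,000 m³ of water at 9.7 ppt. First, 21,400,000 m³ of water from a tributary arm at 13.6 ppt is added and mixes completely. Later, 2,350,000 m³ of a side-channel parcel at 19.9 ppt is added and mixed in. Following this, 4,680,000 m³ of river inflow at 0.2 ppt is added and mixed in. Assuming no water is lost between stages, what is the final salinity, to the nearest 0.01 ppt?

Salt balance:
Initial salt = 39,800,000×9.7 = 386,060,000
After stage 1: salt = 386,060,000 + 21,400,000×13.6 = 677,100,000; volume = 61,200,000 m³; S = 11.064 ppt
After stage 2: salt = 677,100,000 + 2,350,000×19.9 = 723,865,000; volume = 63,550,000 m³; S = 11.39 ppt
After stage 3: salt = 723,865,000 + 4,680,000×0.2 = 724,801,000; volume = 68,230,000 m³
S = 724,801,000 / 68,230,000 = 10.6229 ppt

10.62 ppt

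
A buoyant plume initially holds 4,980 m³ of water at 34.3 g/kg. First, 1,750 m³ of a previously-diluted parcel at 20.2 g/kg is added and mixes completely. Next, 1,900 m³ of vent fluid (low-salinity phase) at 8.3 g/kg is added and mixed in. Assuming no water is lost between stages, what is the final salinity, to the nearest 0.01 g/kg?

25.72 g/kg

Total salt / total volume:
Initial salt = 4,980×34.3 = 170,814
After stage 1: salt = 170,814 + 1,750×20.2 = 206,164; volume = 6,730 m³; S = 30.634 g/kg
After stage 2: salt = 206,164 + 1,900×8.3 = 221,934; volume = 8,630 m³
S = 221,934 / 8,630 = 25.7166 g/kg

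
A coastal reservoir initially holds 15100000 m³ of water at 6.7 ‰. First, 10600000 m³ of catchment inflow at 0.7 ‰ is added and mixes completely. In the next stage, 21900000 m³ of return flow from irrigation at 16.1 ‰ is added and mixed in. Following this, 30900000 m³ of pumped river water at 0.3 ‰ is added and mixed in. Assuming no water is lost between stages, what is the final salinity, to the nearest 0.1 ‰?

Conserving salt mass:
Initial salt = 15,100,000×6.7 = 101,170,000
After stage 1: salt = 101,170,000 + 10,600,000×0.7 = 108,590,000; volume = 25,700,000 m³; S = 4.225 ‰
After stage 2: salt = 108,590,000 + 21,900,000×16.1 = 461,180,000; volume = 47,600,000 m³; S = 9.689 ‰
After stage 3: salt = 461,180,000 + 30,900,000×0.3 = 470,450,000; volume = 78,500,000 m³
S = 470,450,000 / 78,500,000 = 5.993 ‰

6.0 ‰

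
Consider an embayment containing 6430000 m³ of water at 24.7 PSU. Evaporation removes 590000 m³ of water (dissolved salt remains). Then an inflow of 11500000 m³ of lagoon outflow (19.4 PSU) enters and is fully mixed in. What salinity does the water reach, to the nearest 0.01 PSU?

22.03 PSU

After evaporation: salt = 6,430,000×24.7 = 158,821,000; volume = 6,430,000 − 590,000 = 5,840,000 m³
After mixing: salt = 158,821,000 + 11,500,000×19.4 = 381,921,000; volume = 5,840,000 + 11,500,000 = 17,340,000 m³
S = 381,921,000 / 17,340,000 = 22.0254 PSU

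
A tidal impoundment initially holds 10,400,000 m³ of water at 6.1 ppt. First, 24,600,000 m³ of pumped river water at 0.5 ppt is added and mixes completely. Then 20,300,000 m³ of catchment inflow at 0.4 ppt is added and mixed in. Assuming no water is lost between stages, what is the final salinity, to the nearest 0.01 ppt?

1.52 ppt

Weighted by volume,
Initial salt = 10,400,000×6.1 = 63,440,000
After stage 1: salt = 63,440,000 + 24,600,000×0.5 = 75,740,000; volume = 35,000,000 m³; S = 2.164 ppt
After stage 2: salt = 75,740,000 + 20,300,000×0.4 = 83,860,000; volume = 55,300,000 m³
S = 83,860,000 / 55,300,000 = 1.5165 ppt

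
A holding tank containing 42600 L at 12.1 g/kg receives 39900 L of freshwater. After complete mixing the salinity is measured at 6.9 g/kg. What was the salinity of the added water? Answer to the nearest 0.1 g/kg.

Salt balance: 42,600×12.1 + 39,900×S = 82,500×6.9
515,460 + 39,900·S = 569,250
S = (569,250 − 515,460) / 39,900 = 1.3481 g/kg

1.3 g/kg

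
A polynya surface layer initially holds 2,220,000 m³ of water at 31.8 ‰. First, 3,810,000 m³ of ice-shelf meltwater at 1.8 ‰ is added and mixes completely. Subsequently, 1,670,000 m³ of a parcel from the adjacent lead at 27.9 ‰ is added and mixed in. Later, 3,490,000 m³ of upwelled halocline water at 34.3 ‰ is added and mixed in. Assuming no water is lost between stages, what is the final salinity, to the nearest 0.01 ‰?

Salt balance:
Initial salt = 2,220,000×31.8 = 70,596,000
After stage 1: salt = 70,596,000 + 3,810,000×1.8 = 77,454,000; volume = 6,030,000 m³; S = 12.845 ‰
After stage 2: salt = 77,454,000 + 1,670,000×27.9 = 124,047,000; volume = 7,700,000 m³; S = 16.11 ‰
After stage 3: salt = 124,047,000 + 3,490,000×34.3 = 243,754,000; volume = 11,190,000 m³
S = 243,754,000 / 11,190,000 = 21.7832 ‰

21.78 ‰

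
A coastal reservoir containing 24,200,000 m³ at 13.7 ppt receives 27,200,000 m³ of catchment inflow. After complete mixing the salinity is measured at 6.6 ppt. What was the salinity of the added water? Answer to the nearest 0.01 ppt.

0.28 ppt

Salt balance: 24,200,000×13.7 + 27,200,000×S = 51,400,000×6.6
331,540,000 + 27,200,000·S = 339,240,000
S = (339,240,000 − 331,540,000) / 27,200,000 = 0.2831 ppt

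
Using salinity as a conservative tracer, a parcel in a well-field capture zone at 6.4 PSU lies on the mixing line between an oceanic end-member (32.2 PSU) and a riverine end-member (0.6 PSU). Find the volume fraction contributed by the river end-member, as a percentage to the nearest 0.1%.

81.6%

Let f be the freshwater fraction. Salt balance per unit volume:
f×0.6 + (1−f)×32.2 = 6.4
f = (32.2 − 6.4) / (32.2 − 0.6) = 25.8/31.6 = 0.8165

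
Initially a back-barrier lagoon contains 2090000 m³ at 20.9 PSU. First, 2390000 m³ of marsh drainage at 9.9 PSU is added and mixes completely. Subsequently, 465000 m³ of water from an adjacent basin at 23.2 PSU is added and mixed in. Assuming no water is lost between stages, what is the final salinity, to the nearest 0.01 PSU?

15.80 PSU

By conservation of dissolved salt,
Initial salt = 2,090,000×20.9 = 43,681,000
After stage 1: salt = 43,681,000 + 2,390,000×9.9 = 67,342,000; volume = 4,480,000 m³; S = 15.032 PSU
After stage 2: salt = 67,342,000 + 465,000×23.2 = 78,130,000; volume = 4,945,000 m³
S = 78,130,000 / 4,945,000 = 15.7998 PSU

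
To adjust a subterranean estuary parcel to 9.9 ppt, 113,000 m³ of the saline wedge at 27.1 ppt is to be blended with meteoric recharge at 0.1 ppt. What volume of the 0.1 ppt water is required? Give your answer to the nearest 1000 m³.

198000 m³

Salt balance: 113,000×27.1 + V×0.1 = (113,000+V)×9.9
3,062,300 + 0.1V = 1,118,700 + 9.9V
1,943,600 = 9.8V
V = 198,326.53 m³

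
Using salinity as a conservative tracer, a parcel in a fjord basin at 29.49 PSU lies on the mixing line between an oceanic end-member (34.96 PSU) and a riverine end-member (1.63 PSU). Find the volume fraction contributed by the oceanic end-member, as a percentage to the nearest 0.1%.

Let g be the oceanic fraction. Salt balance per unit volume:
g×34.96 + (1−g)×1.63 = 29.49
g = (29.49 − 1.63) / (34.96 − 1.63) = 27.86/33.33 = 0.8359

83.6%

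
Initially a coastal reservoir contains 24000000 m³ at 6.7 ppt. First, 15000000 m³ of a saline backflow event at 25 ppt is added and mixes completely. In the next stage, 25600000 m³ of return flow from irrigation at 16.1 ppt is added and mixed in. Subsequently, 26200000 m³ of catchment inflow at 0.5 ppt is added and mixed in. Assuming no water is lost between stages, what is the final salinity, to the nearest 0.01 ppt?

10.58 ppt

Mass of salt is conserved:
Initial salt = 24,000,000×6.7 = 160,800,000
After stage 1: salt = 160,800,000 + 15,000,000×25 = 535,800,000; volume = 39,000,000 m³; S = 13.738 ppt
After stage 2: salt = 535,800,000 + 25,600,000×16.1 = 947,960,000; volume = 64,600,000 m³; S = 14.674 ppt
After stage 3: salt = 947,960,000 + 26,200,000×0.5 = 961,060,000; volume = 90,800,000 m³
S = 961,060,000 / 90,800,000 = 10.5844 ppt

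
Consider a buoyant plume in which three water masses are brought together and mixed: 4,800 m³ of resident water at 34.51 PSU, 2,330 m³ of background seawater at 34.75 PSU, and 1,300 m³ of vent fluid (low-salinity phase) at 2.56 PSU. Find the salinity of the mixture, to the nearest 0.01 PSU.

29.65 PSU

Weighted by volume,
salt = 4,800×34.51 + 2,330×34.75 + 1,300×2.56 = 165,648 + 80,967.5 + 3,328 = 249,943.5
volume = 4,800 + 2,330 + 1,300 = 8,430 m³
S = 249,943.5 / 8,430 = 29.6493 PSU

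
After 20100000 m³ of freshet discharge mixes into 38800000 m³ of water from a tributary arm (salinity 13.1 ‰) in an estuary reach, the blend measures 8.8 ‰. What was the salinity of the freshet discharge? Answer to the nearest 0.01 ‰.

0.50 ‰

Salt balance: 38,800,000×13.1 + 20,100,000×S = 58,900,000×8.8
508,280,000 + 20,100,000·S = 518,320,000
S = (518,320,000 − 508,280,000) / 20,100,000 = 0.4995 ‰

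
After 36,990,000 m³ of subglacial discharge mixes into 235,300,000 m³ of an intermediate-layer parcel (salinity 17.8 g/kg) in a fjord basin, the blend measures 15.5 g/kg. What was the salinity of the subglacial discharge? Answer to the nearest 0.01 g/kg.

Salt balance: 235,300,000×17.8 + 36,990,000×S = 272,290,000×15.5
4,188,340,000 + 36,990,000·S = 4,220,495,000
S = (4,220,495,000 − 4,188,340,000) / 36,990,000 = 0.8693 g/kg

0.87 g/kg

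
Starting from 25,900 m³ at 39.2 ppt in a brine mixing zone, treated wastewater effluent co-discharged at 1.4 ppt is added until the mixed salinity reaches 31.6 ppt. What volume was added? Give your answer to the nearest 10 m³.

6520 m³

Salt balance: 25,900×39.2 + V×1.4 = (25,900+V)×31.6
1,015,280 + 1.4V = 818,440 + 31.6V
196,840 = 30.2V
V = 6,517.88 m³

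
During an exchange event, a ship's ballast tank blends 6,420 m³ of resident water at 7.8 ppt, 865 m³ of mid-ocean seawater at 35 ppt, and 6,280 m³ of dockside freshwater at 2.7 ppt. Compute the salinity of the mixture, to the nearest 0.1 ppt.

Salt balance:
salt = 6,420×7.8 + 865×35 + 6,280×2.7 = 50,076 + 30,275 + 16,956 = 97,307
volume = 6,420 + 865 + 6,280 = 13,565 m³
S = 97,307 / 13,565 = 7.173 ppt

7.2 ppt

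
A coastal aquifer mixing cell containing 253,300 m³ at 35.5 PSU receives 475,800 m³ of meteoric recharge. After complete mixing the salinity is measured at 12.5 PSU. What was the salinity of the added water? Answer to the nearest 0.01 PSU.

Salt balance: 253,300×35.5 + 475,800×S = 729,100×12.5
8,992,150 + 475,800·S = 9,113,750
S = (9,113,750 − 8,992,150) / 475,800 = 0.2556 PSU

0.26 PSU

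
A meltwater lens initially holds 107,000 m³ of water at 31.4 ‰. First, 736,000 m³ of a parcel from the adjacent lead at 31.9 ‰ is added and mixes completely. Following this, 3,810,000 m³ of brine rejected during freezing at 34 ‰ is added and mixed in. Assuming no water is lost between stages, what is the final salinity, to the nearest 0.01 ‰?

33.61 ‰

Total salt / total volume:
Initial salt = 107,000×31.4 = 3,359,800
After stage 1: salt = 3,359,800 + 736,000×31.9 = 26,838,200; volume = 843,000 m³; S = 31.837 ‰
After stage 2: salt = 26,838,200 + 3,810,000×34 = 156,378,200; volume = 4,653,000 m³
S = 156,378,200 / 4,653,000 = 33.608 ‰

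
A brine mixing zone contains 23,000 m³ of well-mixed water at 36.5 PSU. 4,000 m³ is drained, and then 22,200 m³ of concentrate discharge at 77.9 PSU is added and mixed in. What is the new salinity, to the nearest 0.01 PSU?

58.81 PSU

Remaining after removal: 19,000 m³ at 36.5 PSU (salt = 693,500)
After addition: salt = 693,500 + 22,200×77.9 = 2,422,880; volume = 41,200 m³
S = 2,422,880 / 41,200 = 58.8078 PSU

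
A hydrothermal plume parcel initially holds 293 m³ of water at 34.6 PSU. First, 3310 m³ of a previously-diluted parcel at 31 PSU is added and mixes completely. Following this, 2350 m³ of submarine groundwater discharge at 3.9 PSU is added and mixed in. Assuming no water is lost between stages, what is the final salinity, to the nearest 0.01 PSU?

20.48 PSU

Weighted by volume,
Initial salt = 293×34.6 = 10,137.8
After stage 1: salt = 10,137.8 + 3,310×31 = 112,747.8; volume = 3,603 m³; S = 31.293 PSU
After stage 2: salt = 112,747.8 + 2,350×3.9 = 121,912.8; volume = 5,953 m³
S = 121,912.8 / 5,953 = 20.4792 PSU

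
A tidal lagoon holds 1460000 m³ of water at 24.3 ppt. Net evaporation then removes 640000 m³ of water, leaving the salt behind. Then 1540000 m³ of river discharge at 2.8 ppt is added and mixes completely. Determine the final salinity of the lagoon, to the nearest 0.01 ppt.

After evaporation: salt = 1,460,000×24.3 = 35,478,000; volume = 1,460,000 − 640,000 = 820,000 m³
After mixing: salt = 35,478,000 + 1,540,000×2.8 = 39,790,000; volume = 820,000 + 1,540,000 = 2,360,000 m³
S = 39,790,000 / 2,360,000 = 16.8602 ppt

16.86 ppt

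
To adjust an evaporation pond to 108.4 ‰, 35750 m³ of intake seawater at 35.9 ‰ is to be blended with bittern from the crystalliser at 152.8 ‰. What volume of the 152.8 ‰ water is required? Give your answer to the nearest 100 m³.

58400 m³

Salt balance: 35,750×35.9 + V×152.8 = (35,750+V)×108.4
1,283,425 + 152.8V = 3,875,300 + 108.4V
2,591,875 = 44.4V
V = 58,375.56 m³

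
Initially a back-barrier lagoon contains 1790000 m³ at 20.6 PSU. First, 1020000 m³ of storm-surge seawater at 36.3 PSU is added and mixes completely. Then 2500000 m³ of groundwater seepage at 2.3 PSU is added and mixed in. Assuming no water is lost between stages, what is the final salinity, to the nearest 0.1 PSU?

15.0 PSU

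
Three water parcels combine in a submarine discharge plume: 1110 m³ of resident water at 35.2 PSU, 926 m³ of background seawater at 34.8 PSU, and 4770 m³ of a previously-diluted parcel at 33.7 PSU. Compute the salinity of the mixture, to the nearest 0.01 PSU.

34.09 PSU

Total salt / total volume:
salt = 1,110×35.2 + 926×34.8 + 4,770×33.7 = 39,072 + 32,224.8 + 160,749 = 232,045.8
volume = 1,110 + 926 + 4,770 = 6,806 m³
S = 232,045.8 / 6,806 = 34.0943 PSU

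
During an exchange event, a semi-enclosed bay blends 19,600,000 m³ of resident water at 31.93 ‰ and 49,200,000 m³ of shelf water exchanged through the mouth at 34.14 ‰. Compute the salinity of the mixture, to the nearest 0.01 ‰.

33.51 ‰

Conserving salt mass:
salt = 19,600,000×31.93 + 49,200,000×34.14 = 625,828,000 + 1,679,688,000 = 2,305,516,000
volume = 19,600,000 + 49,200,000 = 68,800,000 m³
S = 2,305,516,000 / 68,800,000 = 33.5104 ‰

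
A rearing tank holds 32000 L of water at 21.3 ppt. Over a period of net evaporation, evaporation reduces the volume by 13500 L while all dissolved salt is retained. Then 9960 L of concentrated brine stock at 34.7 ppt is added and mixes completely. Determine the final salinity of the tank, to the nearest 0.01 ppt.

36.09 ppt

After evaporation: salt = 32,000×21.3 = 681,600; volume = 32,000 − 13,500 = 18,500 L
After mixing: salt = 681,600 + 9,960×34.7 = 1,027,212; volume = 18,500 + 9,960 = 28,460 L
S = 1,027,212 / 28,460 = 36.0932 ppt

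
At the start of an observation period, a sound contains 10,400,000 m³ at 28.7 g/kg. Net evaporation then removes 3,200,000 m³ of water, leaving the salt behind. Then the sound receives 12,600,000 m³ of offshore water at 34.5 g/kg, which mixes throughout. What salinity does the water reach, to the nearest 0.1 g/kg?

After evaporation: salt = 10,400,000×28.7 = 298,480,000; volume = 10,400,000 − 3,200,000 = 7,200,000 m³
After mixing: salt = 298,480,000 + 12,600,000×34.5 = 733,180,000; volume = 7,200,000 + 12,600,000 = 19,800,000 m³
S = 733,180,000 / 19,800,000 = 37.0293 g/kg

37.0 g/kg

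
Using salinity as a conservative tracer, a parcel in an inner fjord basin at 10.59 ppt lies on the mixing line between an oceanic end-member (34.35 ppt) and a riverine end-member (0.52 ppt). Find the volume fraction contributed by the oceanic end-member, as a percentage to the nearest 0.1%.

Let g be the oceanic fraction. Salt balance per unit volume:
g×34.35 + (1−g)×0.52 = 10.59
g = (10.59 − 0.52) / (34.35 − 0.52) = 10.07/33.83 = 0.2977

29.8%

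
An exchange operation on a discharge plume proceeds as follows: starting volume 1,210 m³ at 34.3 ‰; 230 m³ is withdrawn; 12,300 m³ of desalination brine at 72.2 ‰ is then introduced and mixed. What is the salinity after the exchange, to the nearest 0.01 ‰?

Remaining after removal: 980 m³ at 34.3 ‰ (salt = 33,614)
After addition: salt = 33,614 + 12,300×72.2 = 921,674; volume = 13,280 m³
S = 921,674 / 13,280 = 69.4032 ‰

69.40 ‰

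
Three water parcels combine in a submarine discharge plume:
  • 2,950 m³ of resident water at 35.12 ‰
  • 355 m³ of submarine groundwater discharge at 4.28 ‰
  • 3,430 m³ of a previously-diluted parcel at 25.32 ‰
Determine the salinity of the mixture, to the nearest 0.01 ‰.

28.50 ‰

Weighted by volume,
salt = 2,950×35.12 + 355×4.28 + 3,430×25.32 = 103,604 + 1,519.4 + 86,847.6 = 191,971
volume = 2,950 + 355 + 3,430 = 6,735 m³
S = 191,971 / 6,735 = 28.5035 ‰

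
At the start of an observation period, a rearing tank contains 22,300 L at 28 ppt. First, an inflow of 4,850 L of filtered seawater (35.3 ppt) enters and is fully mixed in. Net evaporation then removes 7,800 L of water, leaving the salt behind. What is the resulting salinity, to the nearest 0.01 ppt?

41.12 ppt

After mixing: salt = 22,300×28 + 4,850×35.3 = 795,605; volume = 27,150 L
After evaporation: salt unchanged = 795,605; volume = 27,150 − 7,800 = 19,350 L
S = 795,605 / 19,350 = 41.1165 ppt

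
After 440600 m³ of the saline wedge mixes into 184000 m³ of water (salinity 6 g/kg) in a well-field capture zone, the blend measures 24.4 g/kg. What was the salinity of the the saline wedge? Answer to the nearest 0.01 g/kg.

32.08 g/kg

Salt balance: 184,000×6 + 440,600×S = 624,600×24.4
1,104,000 + 440,600·S = 15,240,240
S = (15,240,240 − 1,104,000) / 440,600 = 32.0841 g/kg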